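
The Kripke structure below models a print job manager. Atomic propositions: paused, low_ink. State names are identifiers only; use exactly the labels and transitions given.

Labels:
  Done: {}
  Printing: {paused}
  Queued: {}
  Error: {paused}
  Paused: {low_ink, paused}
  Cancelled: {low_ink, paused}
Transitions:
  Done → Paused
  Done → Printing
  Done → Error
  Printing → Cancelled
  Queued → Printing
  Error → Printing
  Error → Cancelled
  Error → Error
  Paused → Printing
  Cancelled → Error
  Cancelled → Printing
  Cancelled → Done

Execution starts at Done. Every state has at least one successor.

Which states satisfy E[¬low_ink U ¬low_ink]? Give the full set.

{Done, Printing, Queued, Error}

States satisfying ¬low_ink: {Done, Printing, Queued, Error}.
States satisfying E[¬low_ink U ¬low_ink]: {Done, Printing, Queued, Error}.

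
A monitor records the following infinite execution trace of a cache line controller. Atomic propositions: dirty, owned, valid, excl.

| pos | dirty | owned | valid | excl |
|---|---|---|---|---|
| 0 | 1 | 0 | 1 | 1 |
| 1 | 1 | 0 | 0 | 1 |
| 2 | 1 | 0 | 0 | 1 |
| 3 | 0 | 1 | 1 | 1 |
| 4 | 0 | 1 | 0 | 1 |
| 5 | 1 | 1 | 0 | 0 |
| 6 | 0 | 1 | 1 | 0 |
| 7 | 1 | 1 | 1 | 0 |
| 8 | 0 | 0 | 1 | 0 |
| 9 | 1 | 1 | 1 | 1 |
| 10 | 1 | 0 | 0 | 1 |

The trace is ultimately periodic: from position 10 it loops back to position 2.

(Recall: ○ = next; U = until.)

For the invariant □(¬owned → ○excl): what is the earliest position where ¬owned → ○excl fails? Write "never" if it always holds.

¬owned → ○excl holds at every position 0..10, and those are all the positions the trace ever visits, so the invariant □(¬owned → ○excl) is never violated.

never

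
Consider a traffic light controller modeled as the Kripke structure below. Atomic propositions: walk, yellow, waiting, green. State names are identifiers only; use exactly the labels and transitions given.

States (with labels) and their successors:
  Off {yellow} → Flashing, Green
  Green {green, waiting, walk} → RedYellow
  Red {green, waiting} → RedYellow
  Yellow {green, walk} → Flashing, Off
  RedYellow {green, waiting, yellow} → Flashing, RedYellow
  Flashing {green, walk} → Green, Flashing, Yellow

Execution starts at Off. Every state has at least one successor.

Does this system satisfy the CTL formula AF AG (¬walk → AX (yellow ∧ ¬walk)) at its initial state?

States satisfying AG (¬walk → AX (yellow ∧ ¬walk)): ∅.
States satisfying AF AG (¬walk → AX (yellow ∧ ¬walk)): ∅.
There is a path from Off along which AG (¬walk → AX (yellow ∧ ¬walk)) never holds.
Off ∉ Sat(AF AG (¬walk → AX (yellow ∧ ¬walk))).

Violated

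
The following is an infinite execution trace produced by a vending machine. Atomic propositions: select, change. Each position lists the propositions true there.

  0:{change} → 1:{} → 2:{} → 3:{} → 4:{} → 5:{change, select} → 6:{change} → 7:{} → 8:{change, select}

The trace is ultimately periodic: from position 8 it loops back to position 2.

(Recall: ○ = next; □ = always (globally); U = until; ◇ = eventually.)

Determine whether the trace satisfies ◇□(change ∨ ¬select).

Holds

□(change ∨ ¬select) holds at position 0, which is reachable from 0, so ◇□(change ∨ ¬select) holds.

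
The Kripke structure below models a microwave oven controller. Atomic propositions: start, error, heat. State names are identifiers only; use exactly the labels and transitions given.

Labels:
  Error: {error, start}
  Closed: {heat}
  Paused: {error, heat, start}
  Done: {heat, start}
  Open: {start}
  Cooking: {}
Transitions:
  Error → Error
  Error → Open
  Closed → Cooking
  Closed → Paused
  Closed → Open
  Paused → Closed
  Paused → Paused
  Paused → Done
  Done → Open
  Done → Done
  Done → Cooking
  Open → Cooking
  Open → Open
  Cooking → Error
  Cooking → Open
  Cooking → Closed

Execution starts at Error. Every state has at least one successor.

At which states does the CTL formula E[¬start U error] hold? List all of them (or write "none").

{Error, Closed, Paused, Cooking}

States satisfying ¬start: {Closed, Cooking}.
States satisfying error: {Error, Paused}.
States satisfying E[¬start U error]: {Error, Closed, Paused, Cooking}.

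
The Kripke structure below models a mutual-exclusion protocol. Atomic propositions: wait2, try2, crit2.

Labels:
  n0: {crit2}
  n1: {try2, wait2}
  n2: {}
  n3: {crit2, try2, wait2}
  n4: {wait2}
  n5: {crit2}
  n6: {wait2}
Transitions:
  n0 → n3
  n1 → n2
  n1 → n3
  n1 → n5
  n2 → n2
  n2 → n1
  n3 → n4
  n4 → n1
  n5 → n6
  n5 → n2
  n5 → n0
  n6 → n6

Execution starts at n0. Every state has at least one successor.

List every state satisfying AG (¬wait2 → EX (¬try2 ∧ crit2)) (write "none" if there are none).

{n6}

States satisfying ¬wait2 → EX (¬try2 ∧ crit2): {n1, n3, n4, n5, n6}.
States satisfying AG (¬wait2 → EX (¬try2 ∧ crit2)): {n6}.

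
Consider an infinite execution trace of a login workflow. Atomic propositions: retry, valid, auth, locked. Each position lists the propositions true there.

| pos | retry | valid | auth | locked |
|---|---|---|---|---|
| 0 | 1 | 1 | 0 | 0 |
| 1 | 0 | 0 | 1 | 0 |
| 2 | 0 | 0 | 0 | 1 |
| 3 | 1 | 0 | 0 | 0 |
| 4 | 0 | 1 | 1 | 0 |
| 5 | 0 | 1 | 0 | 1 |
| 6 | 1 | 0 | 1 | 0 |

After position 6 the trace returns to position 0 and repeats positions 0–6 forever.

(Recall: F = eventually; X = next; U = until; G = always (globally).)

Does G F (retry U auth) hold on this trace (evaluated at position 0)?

F (retry U auth) holds at every position 0..6, and those are all positions ever visited, so G F (retry U auth) holds.

Satisfied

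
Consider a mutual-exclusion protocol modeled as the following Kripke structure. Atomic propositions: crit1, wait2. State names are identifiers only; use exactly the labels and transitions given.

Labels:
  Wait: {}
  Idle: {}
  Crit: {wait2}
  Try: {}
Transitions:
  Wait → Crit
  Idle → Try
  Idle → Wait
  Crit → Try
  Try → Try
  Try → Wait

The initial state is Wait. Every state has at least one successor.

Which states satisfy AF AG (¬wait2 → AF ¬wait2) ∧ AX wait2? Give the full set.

States satisfying AG (¬wait2 → AF ¬wait2): {Wait, Idle, Crit, Try}.
States satisfying AF AG (¬wait2 → AF ¬wait2): {Wait, Idle, Crit, Try}.
States satisfying wait2: {Crit}.
States satisfying AX wait2: {Wait}.
States satisfying AF AG (¬wait2 → AF ¬wait2) ∧ AX wait2: {Wait}.

{Wait}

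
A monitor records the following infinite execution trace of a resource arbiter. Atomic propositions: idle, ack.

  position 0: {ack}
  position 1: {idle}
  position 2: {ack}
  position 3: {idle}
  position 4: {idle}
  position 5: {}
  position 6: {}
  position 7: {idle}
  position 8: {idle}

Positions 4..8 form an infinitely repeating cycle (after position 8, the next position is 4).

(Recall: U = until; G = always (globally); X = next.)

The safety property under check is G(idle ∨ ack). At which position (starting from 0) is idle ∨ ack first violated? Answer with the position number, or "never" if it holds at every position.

Check idle ∨ ack at each position in order: 0 ✓, 1 ✓, 2 ✓, 3 ✓, 4 ✓.
At position 5 the labels are {}, so idle ∨ ack is false there. This is the first violation.

5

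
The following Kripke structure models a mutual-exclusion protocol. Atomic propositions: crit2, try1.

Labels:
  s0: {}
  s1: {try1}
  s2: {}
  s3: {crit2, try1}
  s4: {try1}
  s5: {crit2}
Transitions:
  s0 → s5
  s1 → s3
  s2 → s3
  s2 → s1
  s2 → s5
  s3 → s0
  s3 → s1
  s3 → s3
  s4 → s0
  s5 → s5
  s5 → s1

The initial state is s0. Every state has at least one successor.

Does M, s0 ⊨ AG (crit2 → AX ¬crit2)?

States satisfying crit2 → AX ¬crit2: {s0, s1, s2, s4}.
States satisfying AG (crit2 → AX ¬crit2): ∅.
s3 is reachable from s0 and violates crit2 → AX ¬crit2, so AG fails at s0.
s0 ∉ Sat(AG (crit2 → AX ¬crit2)).

No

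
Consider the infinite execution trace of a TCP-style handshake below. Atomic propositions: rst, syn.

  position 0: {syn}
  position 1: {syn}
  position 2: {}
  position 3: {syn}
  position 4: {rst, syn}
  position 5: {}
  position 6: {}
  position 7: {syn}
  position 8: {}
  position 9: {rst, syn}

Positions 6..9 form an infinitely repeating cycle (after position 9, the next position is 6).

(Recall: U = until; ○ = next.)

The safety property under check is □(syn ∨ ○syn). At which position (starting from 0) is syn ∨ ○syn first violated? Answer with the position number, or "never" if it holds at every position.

5

Check syn ∨ ○syn at each position in order: 0 ✓, 1 ✓, 2 ✓, 3 ✓, 4 ✓.
At position 5 the labels are {} and the next position 6 has {}, so syn ∨ ○syn is false there. This is the first violation.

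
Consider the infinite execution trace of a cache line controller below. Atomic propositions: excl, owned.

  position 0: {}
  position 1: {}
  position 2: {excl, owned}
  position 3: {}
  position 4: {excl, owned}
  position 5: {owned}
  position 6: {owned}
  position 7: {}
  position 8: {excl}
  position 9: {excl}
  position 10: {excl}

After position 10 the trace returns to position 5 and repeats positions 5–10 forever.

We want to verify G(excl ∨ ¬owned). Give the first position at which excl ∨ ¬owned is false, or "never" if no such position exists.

Check excl ∨ ¬owned at each position in order: 0 ✓, 1 ✓, 2 ✓, 3 ✓, 4 ✓.
At position 5 the labels are {owned}, so excl ∨ ¬owned is false there. This is the first violation.

5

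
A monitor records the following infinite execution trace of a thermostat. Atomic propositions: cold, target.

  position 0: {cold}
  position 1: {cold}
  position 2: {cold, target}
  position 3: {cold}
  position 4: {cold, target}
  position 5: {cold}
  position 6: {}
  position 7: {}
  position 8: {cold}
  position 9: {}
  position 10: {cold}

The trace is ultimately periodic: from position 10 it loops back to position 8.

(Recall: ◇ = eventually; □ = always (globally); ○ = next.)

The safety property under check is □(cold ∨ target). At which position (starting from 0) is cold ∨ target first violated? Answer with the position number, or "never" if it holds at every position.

Check cold ∨ target at each position in order: 0 ✓, 1 ✓, 2 ✓, 3 ✓, 4 ✓, 5 ✓.
At position 6 the labels are {}, so cold ∨ target is false there. This is the first violation.

6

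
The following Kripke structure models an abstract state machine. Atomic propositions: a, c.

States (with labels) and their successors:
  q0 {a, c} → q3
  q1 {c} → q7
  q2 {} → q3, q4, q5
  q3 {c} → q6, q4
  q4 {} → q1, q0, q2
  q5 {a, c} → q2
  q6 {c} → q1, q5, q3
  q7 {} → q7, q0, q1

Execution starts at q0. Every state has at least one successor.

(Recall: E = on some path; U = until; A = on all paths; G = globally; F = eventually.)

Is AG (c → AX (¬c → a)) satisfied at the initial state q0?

States satisfying c → AX (¬c → a): {q0, q2, q4, q6, q7}.
States satisfying AG (c → AX (¬c → a)): ∅.
q1 is reachable from q0 and violates c → AX (¬c → a), so AG fails at q0.
q0 ∉ Sat(AG (c → AX (¬c → a))).

Violated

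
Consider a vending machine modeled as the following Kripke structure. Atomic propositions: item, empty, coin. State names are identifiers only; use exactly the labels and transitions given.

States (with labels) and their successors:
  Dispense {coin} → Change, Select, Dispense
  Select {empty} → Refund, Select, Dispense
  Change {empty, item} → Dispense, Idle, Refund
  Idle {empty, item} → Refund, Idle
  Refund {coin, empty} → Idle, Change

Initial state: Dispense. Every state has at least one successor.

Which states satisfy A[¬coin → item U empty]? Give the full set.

{Select, Change, Idle, Refund}

States satisfying ¬coin → item: {Dispense, Change, Idle, Refund}.
States satisfying empty: {Select, Change, Idle, Refund}.
States satisfying A[¬coin → item U empty]: {Select, Change, Idle, Refund}.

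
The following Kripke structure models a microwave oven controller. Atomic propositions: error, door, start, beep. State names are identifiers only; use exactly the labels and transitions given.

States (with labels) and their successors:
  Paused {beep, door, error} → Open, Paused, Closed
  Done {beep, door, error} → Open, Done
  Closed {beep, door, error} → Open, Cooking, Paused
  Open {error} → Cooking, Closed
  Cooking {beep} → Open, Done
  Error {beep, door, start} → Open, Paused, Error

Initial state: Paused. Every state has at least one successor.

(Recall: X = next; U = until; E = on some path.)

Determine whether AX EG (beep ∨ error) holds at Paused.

States satisfying EG (beep ∨ error): {Paused, Done, Closed, Open, Cooking, Error}.
States satisfying AX EG (beep ∨ error): {Paused, Done, Closed, Open, Cooking, Error}.
Paused ∈ Sat(AX EG (beep ∨ error)).

Satisfied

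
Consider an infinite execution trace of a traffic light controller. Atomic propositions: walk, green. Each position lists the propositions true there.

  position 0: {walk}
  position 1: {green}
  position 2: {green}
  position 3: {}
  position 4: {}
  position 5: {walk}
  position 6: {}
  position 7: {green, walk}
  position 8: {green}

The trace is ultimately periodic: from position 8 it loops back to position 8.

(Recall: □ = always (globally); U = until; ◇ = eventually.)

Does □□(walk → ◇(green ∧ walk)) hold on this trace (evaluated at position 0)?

□(walk → ◇(green ∧ walk)) holds at every position 0..8, and those are all positions ever visited, so □□(walk → ◇(green ∧ walk)) holds.

Yes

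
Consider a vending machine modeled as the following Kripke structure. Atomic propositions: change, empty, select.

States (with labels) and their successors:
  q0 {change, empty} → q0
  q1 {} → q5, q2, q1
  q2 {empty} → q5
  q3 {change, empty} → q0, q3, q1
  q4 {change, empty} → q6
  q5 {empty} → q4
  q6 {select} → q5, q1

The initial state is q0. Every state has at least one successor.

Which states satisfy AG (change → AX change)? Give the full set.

States satisfying change → AX change: {q0, q1, q2, q5, q6}.
States satisfying AG (change → AX change): {q0}.

{q0}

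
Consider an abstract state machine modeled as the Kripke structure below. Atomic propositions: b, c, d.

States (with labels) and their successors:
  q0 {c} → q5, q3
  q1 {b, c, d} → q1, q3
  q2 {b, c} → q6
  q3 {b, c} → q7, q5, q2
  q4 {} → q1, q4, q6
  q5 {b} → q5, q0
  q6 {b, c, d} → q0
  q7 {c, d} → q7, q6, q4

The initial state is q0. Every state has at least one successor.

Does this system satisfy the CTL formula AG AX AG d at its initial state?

States satisfying AX AG d: ∅.
States satisfying AG AX AG d: ∅.
q0 is reachable from q0 and violates AX AG d, so AG fails at q0.
q0 ∉ Sat(AG AX AG d).

Does not hold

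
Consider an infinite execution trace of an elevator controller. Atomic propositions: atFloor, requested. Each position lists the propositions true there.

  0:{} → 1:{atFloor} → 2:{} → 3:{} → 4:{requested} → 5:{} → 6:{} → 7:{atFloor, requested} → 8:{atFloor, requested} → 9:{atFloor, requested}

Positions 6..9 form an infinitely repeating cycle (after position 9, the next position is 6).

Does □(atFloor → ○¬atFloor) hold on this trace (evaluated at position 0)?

atFloor → ○¬atFloor must hold at every position from 0 onward. It fails at position 7, so □(atFloor → ○¬atFloor) is false.
Positions where atFloor holds: 1, 7, 8, 9.
Check ○¬atFloor at each: 1→ok, 7→fails, 8→fails, 9→ok.

Violated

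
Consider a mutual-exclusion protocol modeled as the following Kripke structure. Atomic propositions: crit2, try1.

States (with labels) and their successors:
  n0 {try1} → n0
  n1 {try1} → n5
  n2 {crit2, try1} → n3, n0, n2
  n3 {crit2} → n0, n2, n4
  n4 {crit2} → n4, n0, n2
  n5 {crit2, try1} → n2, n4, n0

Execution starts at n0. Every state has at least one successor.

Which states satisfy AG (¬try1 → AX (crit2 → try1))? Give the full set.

States satisfying ¬try1 → AX (crit2 → try1): {n0, n1, n2, n5}.
States satisfying AG (¬try1 → AX (crit2 → try1)): {n0}.

{n0}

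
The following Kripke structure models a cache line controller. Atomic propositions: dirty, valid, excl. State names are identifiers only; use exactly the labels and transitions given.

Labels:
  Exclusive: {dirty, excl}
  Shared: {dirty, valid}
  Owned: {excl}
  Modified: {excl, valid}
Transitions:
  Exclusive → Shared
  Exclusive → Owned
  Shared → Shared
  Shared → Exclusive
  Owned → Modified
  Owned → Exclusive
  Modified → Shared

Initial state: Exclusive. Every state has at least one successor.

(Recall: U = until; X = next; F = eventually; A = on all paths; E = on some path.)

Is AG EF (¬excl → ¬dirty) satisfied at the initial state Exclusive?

States satisfying EF (¬excl → ¬dirty): {Exclusive, Shared, Owned, Modified}.
States satisfying AG EF (¬excl → ¬dirty): {Exclusive, Shared, Owned, Modified}.
Every state reachable from Exclusive satisfies EF (¬excl → ¬dirty).
Exclusive ∈ Sat(AG EF (¬excl → ¬dirty)).

Holds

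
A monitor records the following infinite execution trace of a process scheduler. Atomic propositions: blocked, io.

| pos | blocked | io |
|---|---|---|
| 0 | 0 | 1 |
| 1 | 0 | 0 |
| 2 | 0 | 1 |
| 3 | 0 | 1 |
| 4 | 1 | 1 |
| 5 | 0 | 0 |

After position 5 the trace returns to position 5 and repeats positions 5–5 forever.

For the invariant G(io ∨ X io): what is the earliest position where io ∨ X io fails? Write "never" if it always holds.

Check io ∨ X io at each position in order: 0 ✓, 1 ✓, 2 ✓, 3 ✓, 4 ✓.
At position 5 the labels are {} and the next position 5 has {}, so io ∨ X io is false there. This is the first violation.

5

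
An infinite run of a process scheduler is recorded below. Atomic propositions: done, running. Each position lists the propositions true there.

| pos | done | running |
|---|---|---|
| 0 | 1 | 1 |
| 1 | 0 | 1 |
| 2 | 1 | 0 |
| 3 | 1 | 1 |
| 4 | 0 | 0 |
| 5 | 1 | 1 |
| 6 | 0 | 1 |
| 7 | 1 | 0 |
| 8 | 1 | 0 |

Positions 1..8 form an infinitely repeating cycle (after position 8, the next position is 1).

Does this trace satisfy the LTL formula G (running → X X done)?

running → X X done holds at every position 0..8, and those are all positions ever visited, so G (running → X X done) holds.
Positions where running holds: 0, 1, 3, 5, 6.
Check X X done at each: 0→ok, 1→ok, 3→ok, 5→ok, 6→ok.

Satisfied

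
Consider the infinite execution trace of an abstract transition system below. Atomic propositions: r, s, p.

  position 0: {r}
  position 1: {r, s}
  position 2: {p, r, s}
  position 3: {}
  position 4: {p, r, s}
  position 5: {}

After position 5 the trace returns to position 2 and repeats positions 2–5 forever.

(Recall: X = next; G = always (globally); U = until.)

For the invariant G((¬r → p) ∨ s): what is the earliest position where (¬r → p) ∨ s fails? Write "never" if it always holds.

3

Check (¬r → p) ∨ s at each position in order: 0 ✓, 1 ✓, 2 ✓.
At position 3 the labels are {}, so (¬r → p) ∨ s is false there. This is the first violation.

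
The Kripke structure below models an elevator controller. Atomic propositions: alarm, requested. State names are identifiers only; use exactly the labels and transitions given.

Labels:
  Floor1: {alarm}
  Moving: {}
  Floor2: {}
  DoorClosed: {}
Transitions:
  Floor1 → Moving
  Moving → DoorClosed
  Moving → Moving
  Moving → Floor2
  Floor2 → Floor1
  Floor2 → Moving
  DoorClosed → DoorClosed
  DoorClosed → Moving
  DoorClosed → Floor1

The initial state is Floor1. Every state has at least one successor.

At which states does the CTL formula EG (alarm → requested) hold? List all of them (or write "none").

{Moving, Floor2, DoorClosed}

States satisfying alarm → requested: {Moving, Floor2, DoorClosed}.
States satisfying EG (alarm → requested): {Moving, Floor2, DoorClosed}.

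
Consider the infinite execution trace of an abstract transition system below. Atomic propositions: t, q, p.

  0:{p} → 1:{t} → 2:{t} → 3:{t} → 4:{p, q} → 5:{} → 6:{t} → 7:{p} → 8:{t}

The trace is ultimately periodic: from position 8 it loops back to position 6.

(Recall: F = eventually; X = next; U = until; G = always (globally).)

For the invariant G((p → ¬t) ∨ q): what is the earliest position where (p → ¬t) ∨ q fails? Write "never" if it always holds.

(p → ¬t) ∨ q holds at every position 0..8, and those are all the positions the trace ever visits, so the invariant G((p → ¬t) ∨ q) is never violated.

never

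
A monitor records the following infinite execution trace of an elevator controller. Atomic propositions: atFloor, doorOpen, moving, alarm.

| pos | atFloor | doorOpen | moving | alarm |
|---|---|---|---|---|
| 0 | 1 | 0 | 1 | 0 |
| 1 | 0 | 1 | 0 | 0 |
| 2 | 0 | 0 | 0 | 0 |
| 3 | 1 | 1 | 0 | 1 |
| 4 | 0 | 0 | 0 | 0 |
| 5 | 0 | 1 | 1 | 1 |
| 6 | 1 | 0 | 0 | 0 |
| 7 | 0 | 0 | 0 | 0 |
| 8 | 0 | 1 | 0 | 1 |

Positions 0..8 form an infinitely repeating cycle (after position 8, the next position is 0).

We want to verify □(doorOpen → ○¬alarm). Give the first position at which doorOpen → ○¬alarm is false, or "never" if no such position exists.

never

doorOpen → ○¬alarm holds at every position 0..8, and those are all the positions the trace ever visits, so the invariant □(doorOpen → ○¬alarm) is never violated.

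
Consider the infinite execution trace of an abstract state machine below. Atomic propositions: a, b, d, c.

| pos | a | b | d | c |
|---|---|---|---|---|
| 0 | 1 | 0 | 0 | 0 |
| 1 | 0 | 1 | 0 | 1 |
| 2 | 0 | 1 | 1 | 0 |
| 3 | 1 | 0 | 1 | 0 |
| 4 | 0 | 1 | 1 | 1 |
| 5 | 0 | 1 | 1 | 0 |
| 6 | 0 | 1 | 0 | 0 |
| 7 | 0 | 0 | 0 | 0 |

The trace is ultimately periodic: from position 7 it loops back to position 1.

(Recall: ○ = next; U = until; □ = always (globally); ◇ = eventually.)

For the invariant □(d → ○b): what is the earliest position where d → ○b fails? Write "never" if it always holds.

2

Check d → ○b at each position in order: 0 ✓, 1 ✓.
At position 2 the labels are {b, d} and the next position 3 has {a, d}, so d → ○b is false there. This is the first violation.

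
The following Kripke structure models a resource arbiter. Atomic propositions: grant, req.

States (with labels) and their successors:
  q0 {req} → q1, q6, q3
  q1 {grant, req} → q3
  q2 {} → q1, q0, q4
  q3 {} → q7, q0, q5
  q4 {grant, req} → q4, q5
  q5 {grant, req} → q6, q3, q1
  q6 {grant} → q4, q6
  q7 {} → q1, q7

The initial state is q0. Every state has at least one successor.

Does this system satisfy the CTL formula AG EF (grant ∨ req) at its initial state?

States satisfying EF (grant ∨ req): {q0, q1, q2, q3, q4, q5, q6, q7}.
States satisfying AG EF (grant ∨ req): {q0, q1, q2, q3, q4, q5, q6, q7}.
Every state reachable from q0 satisfies EF (grant ∨ req).
q0 ∈ Sat(AG EF (grant ∨ req)).

Holds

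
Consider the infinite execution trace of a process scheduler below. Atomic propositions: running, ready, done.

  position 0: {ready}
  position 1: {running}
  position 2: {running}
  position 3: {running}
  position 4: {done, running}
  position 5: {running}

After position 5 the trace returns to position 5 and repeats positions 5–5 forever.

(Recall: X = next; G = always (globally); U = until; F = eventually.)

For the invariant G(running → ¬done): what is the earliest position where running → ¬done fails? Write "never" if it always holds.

4

Check running → ¬done at each position in order: 0 ✓, 1 ✓, 2 ✓, 3 ✓.
At position 4 the labels are {done, running}, so running → ¬done is false there. This is the first violation.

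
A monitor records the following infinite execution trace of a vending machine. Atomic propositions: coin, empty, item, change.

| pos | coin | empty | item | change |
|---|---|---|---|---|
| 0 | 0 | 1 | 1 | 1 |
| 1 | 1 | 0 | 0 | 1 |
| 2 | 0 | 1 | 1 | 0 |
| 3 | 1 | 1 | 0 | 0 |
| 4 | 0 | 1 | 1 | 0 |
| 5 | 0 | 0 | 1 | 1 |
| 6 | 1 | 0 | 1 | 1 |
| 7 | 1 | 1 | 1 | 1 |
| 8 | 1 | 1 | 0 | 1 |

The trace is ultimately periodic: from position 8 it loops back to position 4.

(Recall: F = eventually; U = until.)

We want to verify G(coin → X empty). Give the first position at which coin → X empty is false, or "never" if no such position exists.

coin → X empty holds at every position 0..8, and those are all the positions the trace ever visits, so the invariant G(coin → X empty) is never violated.

never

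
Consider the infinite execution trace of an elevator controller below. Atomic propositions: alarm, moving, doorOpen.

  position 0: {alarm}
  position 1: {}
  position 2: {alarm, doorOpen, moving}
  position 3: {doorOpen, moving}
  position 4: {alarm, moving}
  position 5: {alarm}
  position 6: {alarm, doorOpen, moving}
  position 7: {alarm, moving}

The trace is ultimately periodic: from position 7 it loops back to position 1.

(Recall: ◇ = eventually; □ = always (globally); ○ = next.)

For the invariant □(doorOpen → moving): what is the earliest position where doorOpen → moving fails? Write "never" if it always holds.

never

doorOpen → moving holds at every position 0..7, and those are all the positions the trace ever visits, so the invariant □(doorOpen → moving) is never violated.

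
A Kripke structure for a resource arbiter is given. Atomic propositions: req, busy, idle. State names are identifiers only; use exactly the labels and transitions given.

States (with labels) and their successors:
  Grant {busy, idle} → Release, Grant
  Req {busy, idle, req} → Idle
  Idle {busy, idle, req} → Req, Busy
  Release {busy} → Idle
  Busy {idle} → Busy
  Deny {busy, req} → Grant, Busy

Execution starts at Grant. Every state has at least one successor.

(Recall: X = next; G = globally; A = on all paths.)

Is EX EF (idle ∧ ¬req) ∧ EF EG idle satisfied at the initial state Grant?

Satisfied

States satisfying EF (idle ∧ ¬req): {Grant, Req, Idle, Release, Busy, Deny}.
States satisfying EX EF (idle ∧ ¬req): {Grant, Req, Idle, Release, Busy, Deny}.
States satisfying EG idle: {Grant, Req, Idle, Busy}.
States satisfying EF EG idle: {Grant, Req, Idle, Release, Busy, Deny}.
States satisfying EX EF (idle ∧ ¬req) ∧ EF EG idle: {Grant, Req, Idle, Release, Busy, Deny}.
Grant ∈ Sat(EX EF (idle ∧ ¬req) ∧ EF EG idle).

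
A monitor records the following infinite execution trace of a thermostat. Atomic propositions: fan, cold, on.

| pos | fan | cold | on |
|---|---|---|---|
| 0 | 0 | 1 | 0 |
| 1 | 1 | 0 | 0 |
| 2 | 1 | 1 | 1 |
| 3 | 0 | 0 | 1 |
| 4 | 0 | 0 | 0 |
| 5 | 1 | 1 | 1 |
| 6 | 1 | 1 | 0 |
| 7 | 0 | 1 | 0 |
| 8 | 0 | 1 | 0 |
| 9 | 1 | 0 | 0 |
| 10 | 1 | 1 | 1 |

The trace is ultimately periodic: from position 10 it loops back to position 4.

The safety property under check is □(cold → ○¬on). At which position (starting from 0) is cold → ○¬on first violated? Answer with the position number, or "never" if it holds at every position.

Check cold → ○¬on at each position in order: 0 ✓, 1 ✓.
At position 2 the labels are {cold, fan, on} and the next position 3 has {on}, so cold → ○¬on is false there. This is the first violation.

2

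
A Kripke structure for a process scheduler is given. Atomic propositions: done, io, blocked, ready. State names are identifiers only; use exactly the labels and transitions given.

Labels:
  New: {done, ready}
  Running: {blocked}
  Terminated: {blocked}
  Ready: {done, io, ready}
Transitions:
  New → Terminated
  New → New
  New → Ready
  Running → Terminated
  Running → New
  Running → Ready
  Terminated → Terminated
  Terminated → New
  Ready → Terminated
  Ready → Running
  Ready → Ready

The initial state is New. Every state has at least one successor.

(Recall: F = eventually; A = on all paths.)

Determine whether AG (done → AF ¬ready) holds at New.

States satisfying done → AF ¬ready: {Running, Terminated}.
States satisfying AG (done → AF ¬ready): ∅.
New is reachable from New and violates done → AF ¬ready, so AG fails at New.
New ∉ Sat(AG (done → AF ¬ready)).

No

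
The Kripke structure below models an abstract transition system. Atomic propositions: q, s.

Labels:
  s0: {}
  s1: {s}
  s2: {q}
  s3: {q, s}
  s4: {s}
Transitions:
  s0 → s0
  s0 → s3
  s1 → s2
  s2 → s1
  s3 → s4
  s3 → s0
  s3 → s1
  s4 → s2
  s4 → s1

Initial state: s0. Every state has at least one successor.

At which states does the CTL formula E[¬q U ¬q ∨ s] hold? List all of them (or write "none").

States satisfying ¬q: {s0, s1, s4}.
States satisfying ¬q ∨ s: {s0, s1, s3, s4}.
States satisfying E[¬q U ¬q ∨ s]: {s0, s1, s3, s4}.

{s0, s1, s3, s4}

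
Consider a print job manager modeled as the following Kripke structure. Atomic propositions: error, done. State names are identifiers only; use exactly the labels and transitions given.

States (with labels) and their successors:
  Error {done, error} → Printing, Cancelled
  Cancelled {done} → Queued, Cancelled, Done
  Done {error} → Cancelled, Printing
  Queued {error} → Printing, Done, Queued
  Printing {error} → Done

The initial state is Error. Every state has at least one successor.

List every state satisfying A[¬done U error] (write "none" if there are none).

{Error, Done, Queued, Printing}

States satisfying ¬done: {Done, Queued, Printing}.
States satisfying error: {Error, Done, Queued, Printing}.
States satisfying A[¬done U error]: {Error, Done, Queued, Printing}.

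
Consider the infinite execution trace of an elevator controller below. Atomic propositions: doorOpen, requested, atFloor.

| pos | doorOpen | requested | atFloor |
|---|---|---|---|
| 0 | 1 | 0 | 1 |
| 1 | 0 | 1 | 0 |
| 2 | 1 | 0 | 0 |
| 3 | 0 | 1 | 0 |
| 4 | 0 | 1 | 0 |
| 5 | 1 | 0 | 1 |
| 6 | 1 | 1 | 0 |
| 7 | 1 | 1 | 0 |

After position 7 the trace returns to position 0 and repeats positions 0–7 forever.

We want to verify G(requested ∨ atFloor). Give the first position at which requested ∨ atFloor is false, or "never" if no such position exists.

Check requested ∨ atFloor at each position in order: 0 ✓, 1 ✓.
At position 2 the labels are {doorOpen}, so requested ∨ atFloor is false there. This is the first violation.

2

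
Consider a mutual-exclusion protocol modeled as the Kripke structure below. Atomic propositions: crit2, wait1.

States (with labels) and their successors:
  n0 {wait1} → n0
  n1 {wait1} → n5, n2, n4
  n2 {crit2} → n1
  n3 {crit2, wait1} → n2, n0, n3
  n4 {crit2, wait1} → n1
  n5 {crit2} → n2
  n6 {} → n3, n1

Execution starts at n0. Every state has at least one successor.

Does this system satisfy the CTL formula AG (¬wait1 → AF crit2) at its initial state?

States satisfying ¬wait1 → AF crit2: {n0, n1, n2, n3, n4, n5, n6}.
States satisfying AG (¬wait1 → AF crit2): {n0, n1, n2, n3, n4, n5, n6}.
Every state reachable from n0 satisfies ¬wait1 → AF crit2.
n0 ∈ Sat(AG (¬wait1 → AF crit2)).

Satisfied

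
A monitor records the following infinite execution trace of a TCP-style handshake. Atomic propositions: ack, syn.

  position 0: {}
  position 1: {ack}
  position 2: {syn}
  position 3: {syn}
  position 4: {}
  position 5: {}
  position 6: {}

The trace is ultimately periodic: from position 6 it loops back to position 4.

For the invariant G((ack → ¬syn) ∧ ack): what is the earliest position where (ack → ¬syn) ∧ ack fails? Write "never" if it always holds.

0

At position 0 the labels are {}, so (ack → ¬syn) ∧ ack is false there. This is the first violation.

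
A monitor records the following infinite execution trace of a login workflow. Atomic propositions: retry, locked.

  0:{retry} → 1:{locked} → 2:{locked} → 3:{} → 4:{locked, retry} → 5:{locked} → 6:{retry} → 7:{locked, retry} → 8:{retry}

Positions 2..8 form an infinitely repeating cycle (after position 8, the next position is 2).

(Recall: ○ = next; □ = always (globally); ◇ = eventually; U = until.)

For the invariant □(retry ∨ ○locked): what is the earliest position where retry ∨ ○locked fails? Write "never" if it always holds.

Check retry ∨ ○locked at each position in order: 0 ✓, 1 ✓.
At position 2 the labels are {locked} and the next position 3 has {}, so retry ∨ ○locked is false there. This is the first violation.

2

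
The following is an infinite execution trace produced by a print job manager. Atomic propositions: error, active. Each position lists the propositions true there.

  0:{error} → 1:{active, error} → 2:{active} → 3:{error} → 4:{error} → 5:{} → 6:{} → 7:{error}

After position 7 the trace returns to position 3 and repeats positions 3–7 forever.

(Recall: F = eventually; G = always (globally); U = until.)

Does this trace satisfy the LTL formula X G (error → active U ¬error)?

The position after 0 is 1; G (error → active U ¬error) is false there.

Does not hold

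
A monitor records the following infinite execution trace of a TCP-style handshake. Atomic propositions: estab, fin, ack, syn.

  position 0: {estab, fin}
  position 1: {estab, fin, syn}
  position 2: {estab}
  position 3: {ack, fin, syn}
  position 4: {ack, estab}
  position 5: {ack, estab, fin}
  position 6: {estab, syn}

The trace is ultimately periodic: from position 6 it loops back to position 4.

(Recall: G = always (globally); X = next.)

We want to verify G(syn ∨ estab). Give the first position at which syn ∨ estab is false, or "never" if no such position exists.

syn ∨ estab holds at every position 0..6, and those are all the positions the trace ever visits, so the invariant G(syn ∨ estab) is never violated.

never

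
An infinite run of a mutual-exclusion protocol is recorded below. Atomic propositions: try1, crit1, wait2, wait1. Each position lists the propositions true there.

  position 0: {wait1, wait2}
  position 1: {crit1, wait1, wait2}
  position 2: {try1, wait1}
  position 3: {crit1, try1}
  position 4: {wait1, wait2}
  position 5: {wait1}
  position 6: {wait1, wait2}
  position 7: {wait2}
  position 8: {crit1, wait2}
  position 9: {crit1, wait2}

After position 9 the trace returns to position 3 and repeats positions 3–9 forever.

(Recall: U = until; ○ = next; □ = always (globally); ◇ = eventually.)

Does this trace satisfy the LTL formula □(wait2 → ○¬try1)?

wait2 → ○¬try1 must hold at every position from 0 onward. It fails at position 1, so □(wait2 → ○¬try1) is false.
Positions where wait2 holds: 0, 1, 4, 6, 7, 8, 9.
Check ○¬try1 at each: 0→ok, 1→fails, 4→ok, 6→ok, 7→ok, 8→ok, 9→fails.

No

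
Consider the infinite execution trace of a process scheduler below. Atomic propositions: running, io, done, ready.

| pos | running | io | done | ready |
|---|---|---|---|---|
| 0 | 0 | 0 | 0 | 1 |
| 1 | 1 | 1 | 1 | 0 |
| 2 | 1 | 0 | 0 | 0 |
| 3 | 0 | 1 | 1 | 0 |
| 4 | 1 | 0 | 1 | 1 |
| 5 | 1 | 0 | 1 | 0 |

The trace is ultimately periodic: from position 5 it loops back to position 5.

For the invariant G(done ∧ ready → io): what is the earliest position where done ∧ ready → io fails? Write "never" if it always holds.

Check done ∧ ready → io at each position in order: 0 ✓, 1 ✓, 2 ✓, 3 ✓.
At position 4 the labels are {done, ready, running}, so done ∧ ready → io is false there. This is the first violation.

4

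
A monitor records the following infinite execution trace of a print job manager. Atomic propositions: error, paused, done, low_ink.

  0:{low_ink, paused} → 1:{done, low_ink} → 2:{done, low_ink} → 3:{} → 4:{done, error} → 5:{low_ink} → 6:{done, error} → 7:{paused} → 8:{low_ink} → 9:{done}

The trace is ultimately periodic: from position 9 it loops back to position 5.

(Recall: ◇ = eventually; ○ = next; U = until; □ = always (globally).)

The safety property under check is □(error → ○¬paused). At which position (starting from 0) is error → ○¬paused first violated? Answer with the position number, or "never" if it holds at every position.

6

Check error → ○¬paused at each position in order: 0 ✓, 1 ✓, 2 ✓, 3 ✓, 4 ✓, 5 ✓.
At position 6 the labels are {done, error} and the next position 7 has {paused}, so error → ○¬paused is false there. This is the first violation.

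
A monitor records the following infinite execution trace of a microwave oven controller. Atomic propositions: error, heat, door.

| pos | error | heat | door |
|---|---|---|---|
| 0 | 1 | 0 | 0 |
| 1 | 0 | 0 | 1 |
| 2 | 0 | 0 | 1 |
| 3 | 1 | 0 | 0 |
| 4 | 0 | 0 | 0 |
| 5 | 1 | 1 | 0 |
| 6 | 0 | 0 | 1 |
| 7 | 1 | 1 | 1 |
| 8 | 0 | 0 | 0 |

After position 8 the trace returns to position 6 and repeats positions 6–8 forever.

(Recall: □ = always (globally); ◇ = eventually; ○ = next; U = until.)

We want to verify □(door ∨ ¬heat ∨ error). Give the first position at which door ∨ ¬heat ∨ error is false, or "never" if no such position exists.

never

door ∨ ¬heat ∨ error holds at every position 0..8, and those are all the positions the trace ever visits, so the invariant □(door ∨ ¬heat ∨ error) is never violated.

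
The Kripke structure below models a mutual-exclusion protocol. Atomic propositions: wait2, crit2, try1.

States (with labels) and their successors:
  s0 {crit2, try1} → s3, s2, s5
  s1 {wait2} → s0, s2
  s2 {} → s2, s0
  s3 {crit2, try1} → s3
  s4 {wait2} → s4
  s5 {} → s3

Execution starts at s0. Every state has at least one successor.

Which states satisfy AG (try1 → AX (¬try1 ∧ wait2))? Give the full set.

{s4}

States satisfying try1 → AX (¬try1 ∧ wait2): {s1, s2, s4, s5}.
States satisfying AG (try1 → AX (¬try1 ∧ wait2)): {s4}.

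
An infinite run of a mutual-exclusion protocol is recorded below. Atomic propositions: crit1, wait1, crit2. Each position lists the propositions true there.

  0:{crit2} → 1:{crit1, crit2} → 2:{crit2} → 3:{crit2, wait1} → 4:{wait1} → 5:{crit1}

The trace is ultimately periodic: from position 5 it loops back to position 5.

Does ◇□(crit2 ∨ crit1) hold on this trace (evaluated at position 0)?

□(crit2 ∨ crit1) holds at position 5, which is reachable from 0, so ◇□(crit2 ∨ crit1) holds.

Yes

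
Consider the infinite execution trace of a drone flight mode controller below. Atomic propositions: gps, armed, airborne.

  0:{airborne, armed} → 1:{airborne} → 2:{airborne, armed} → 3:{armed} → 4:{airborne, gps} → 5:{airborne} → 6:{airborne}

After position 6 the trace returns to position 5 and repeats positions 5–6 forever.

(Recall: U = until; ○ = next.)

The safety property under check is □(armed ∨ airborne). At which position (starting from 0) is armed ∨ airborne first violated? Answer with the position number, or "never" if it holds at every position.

armed ∨ airborne holds at every position 0..6, and those are all the positions the trace ever visits, so the invariant □(armed ∨ airborne) is never violated.

never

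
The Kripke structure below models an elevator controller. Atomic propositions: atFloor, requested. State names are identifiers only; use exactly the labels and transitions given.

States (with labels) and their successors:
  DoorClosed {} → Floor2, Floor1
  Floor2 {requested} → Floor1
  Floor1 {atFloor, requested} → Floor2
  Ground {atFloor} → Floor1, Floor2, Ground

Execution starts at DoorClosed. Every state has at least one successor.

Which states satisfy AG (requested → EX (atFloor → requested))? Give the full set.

{DoorClosed, Floor2, Floor1, Ground}

States satisfying requested → EX (atFloor → requested): {DoorClosed, Floor2, Floor1, Ground}.
States satisfying AG (requested → EX (atFloor → requested)): {DoorClosed, Floor2, Floor1, Ground}.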